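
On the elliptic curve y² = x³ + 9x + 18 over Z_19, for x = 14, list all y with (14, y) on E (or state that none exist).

x³ + 9x + 18 = 2888 ≡ 0 (mod 19).
Only y = 0 satisfies y² ≡ 0.

0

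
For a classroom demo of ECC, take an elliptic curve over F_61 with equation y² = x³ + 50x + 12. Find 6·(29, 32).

Write Q = (29, 32).
Repeated addition: build up to 6Q.
2Q: tangent at (29, 32): λ = (3·29² + 50)/(2·32) ≡ 11/3. 3⁻¹ ≡ 41 (mod 61) since 3·41 = 123 ≡ 1, so λ ≡ 11·41 ≡ 24.
  x = λ² - 29 - 29 = 576 - 58 ≡ 30; y = λ·(29 - 30) - 32 ≡ 5. → (30, 5)
3Q: (30, 5) + (29, 32). λ = (32 - 5)/(29 - 30) ≡ 27/60 mod 61. 60⁻¹ ≡ 60 (mod 61) since 60·60 = 3600 ≡ 1, so λ ≡ 34.
  x = λ² - 30 - 29 = 1156 - 59 ≡ 60; y = λ·(30 - 60) - 5 ≡ 12. → (60, 12)
4Q: (60, 12) + (29, 32). λ = (32 - 12)/(29 - 60) ≡ 20/30 mod 61. 30⁻¹ ≡ 59 (mod 61), so λ ≡ 21.
  x = λ² - 60 - 29 = 441 - 89 ≡ 47; y = λ·(60 - 47) - 12 ≡ 17. → (47, 17)
5Q: (47, 17) + (29, 32). λ = (32 - 17)/(29 - 47) ≡ 15/43 mod 61. 43⁻¹ ≡ 44 (mod 61) since 43·44 = 1892 ≡ 1, so λ ≡ 50.
  x = λ² - 47 - 29 = 2500 - 76 ≡ 45; y = λ·(47 - 45) - 17 ≡ 22. → (45, 22)
6Q: (45, 22) + (29, 32). λ = (32 - 22)/(29 - 45) ≡ 10/45 mod 61. 45⁻¹ ≡ 19 (mod 61), so λ ≡ 7.
  x = λ² - 45 - 29 = 49 - 74 ≡ 36; y = λ·(45 - 36) - 22 ≡ 41. → (36, 41)

(36, 41)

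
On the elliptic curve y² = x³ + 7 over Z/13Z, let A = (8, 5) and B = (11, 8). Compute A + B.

(8, 5) + (11, 8). λ = (8 - 5)/(11 - 8) ≡ 3/3 mod 13. 3⁻¹ ≡ 9 (mod 13), so λ ≡ 1.
  x = λ² - 8 - 11 = 1 - 19 ≡ 8; y = λ·(8 - 8) - 5 ≡ 8. → (8, 8)

(8, 8)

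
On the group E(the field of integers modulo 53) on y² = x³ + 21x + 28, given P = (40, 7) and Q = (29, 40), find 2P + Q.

(44, 8)

First 2P:
Repeated addition: build up to 2P.
2P: tangent at (40, 7): λ = (3·40² + 21)/(2·7) ≡ 51/14. 14⁻¹ ≡ 19 (mod 53) since 14·19 = 266 ≡ 1, so λ ≡ 51·19 ≡ 15.
  x = λ² - 40 - 40 = 225 - 80 ≡ 39; y = λ·(40 - 39) - 7 ≡ 8. → (39, 8)
2P = (39, 8).
Finally 2P + Q:
(39, 8) + (29, 40). λ = (40 - 8)/(29 - 39) ≡ 32/43 mod 53. 43⁻¹ ≡ 37 (mod 53) since 43·37 = 1591 ≡ 1, so λ ≡ 18.
  x = λ² - 39 - 29 = 324 - 68 ≡ 44; y = λ·(39 - 44) - 8 ≡ 8. → (44, 8)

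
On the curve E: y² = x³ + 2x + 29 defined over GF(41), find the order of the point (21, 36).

6

2P: tangent at (21, 36): λ = (3·21² + 2)/(2·36) ≡ 13/31. 31⁻¹ ≡ 4 (mod 41), so λ ≡ 13·4 ≡ 11.
  x = λ² - 21 - 21 = 121 - 42 ≡ 38; y = λ·(21 - 38) - 36 ≡ 23. → (38, 23)
3P: (38, 23) + (21, 36). λ = (36 - 23)/(21 - 38) ≡ 13/24 mod 41. 24⁻¹ ≡ 12 (mod 41) since 24·12 = 288 ≡ 1, so λ ≡ 33.
  x = λ² - 38 - 21 = 1089 - 59 ≡ 5; y = λ·(38 - 5) - 23 ≡ 0. → (5, 0)
4P: (5, 0) + (21, 36). λ = (36 - 0)/(21 - 5) ≡ 36/16 mod 41. 16⁻¹ ≡ 18 (mod 41), so λ ≡ 33.
  x = λ² - 5 - 21 = 1089 - 26 ≡ 38; y = λ·(5 - 38) - 0 ≡ 18. → (38, 18)
5P: (38, 18) + (21, 36). λ = (36 - 18)/(21 - 38) ≡ 18/24 mod 41. 24⁻¹ ≡ 12 (mod 41), so λ ≡ 11.
  x = λ² - 38 - 21 = 121 - 59 ≡ 21; y = λ·(38 - 21) - 18 ≡ 5. → (21, 5)
6P: (21, 5) + (21, 36): same x and y₁ ≡ -y₂, so the sum is ∞.
6P = ∞, so the order is 6.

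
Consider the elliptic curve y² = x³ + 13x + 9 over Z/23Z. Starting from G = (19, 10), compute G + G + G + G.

(9, 21)

Repeated addition: build up to 4G.
2G: tangent at (19, 10): λ = (3·19² + 13)/(2·10) ≡ 15/20. 20⁻¹ ≡ 15 (mod 23), so λ ≡ 15·15 ≡ 18.
  x = λ² - 19 - 19 = 324 - 38 ≡ 10; y = λ·(19 - 10) - 10 ≡ 14. → (10, 14)
3G: (10, 14) + (19, 10). λ = (10 - 14)/(19 - 10) ≡ 19/9 mod 23. 9⁻¹ ≡ 18 (mod 23), so λ ≡ 20.
  x = λ² - 10 - 19 = 400 - 29 ≡ 3; y = λ·(10 - 3) - 14 ≡ 11. → (3, 11)
4G: (3, 11) + (19, 10). λ = (10 - 11)/(19 - 3) ≡ 22/16 mod 23. 16⁻¹ ≡ 13 (mod 23), so λ ≡ 10.
  x = λ² - 3 - 19 = 100 - 22 ≡ 9; y = λ·(3 - 9) - 11 ≡ 21. → (9, 21)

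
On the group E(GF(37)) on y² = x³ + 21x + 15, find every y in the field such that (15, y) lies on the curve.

x³ + 21x + 15 = 3705 ≡ 5 (mod 37).
5 is a non-residue mod 37; no y exists.

none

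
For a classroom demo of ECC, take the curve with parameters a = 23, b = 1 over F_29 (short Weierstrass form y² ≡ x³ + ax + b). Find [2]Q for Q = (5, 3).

(28, 8)

tangent at (5, 3): λ = (3·5² + 23)/(2·3) ≡ 11/6. 6⁻¹ ≡ 5 (mod 29), so λ ≡ 11·5 ≡ 26.
  x = λ² - 5 - 5 = 676 - 10 ≡ 28; y = λ·(5 - 28) - 3 ≡ 8. → (28, 8)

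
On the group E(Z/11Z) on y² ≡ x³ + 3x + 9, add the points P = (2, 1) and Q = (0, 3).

(2, 1) + (0, 3). λ = (3 - 1)/(0 - 2) ≡ 2/9 mod 11. 9⁻¹ ≡ 5 (mod 11), so λ ≡ 10.
  x = λ² - 2 - 0 = 100 - 2 ≡ 10; y = λ·(2 - 10) - 1 ≡ 7. → (10, 7)

(10, 7)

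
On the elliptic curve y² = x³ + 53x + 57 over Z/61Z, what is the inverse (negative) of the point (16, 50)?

(16, 11)

-(16, 50) = (16, -50 mod 61) = (16, 11).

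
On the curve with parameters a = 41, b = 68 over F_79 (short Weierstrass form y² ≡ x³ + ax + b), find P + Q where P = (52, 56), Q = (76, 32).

(31, 2)

(52, 56) + (76, 32). λ = (32 - 56)/(76 - 52) ≡ 55/24 mod 79. 24⁻¹ ≡ 56 (mod 79), so λ ≡ 78.
  x = λ² - 52 - 76 = 6084 - 128 ≡ 31; y = λ·(52 - 31) - 56 ≡ 2. → (31, 2)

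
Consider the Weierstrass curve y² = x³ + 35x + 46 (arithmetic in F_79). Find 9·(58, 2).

Write Q = (58, 2).
Repeated addition: build up to 9Q.
2Q: tangent at (58, 2): λ = (3·58² + 35)/(2·2) ≡ 15/4. 4⁻¹ ≡ 20 (mod 79), so λ ≡ 15·20 ≡ 63.
  x = λ² - 58 - 58 = 3969 - 116 ≡ 61; y = λ·(58 - 61) - 2 ≡ 46. → (61, 46)
3Q: (61, 46) + (58, 2). λ = (2 - 46)/(58 - 61) ≡ 35/76 mod 79. 76⁻¹ ≡ 26 (mod 79), so λ ≡ 41.
  x = λ² - 61 - 58 = 1681 - 119 ≡ 61; y = λ·(61 - 61) - 46 ≡ 33. → (61, 33)
4Q: (61, 33) + (58, 2). λ = (2 - 33)/(58 - 61) ≡ 48/76 mod 79. 76⁻¹ ≡ 26 (mod 79), so λ ≡ 63.
  x = λ² - 61 - 58 = 3969 - 119 ≡ 58; y = λ·(61 - 58) - 33 ≡ 77. → (58, 77)
5Q: (58, 77) + (58, 2): same x and y₁ ≡ -y₂, so the sum is the point at infinity.
6Q: the point at infinity + (58, 2) = (58, 2) (identity).
7Q: tangent at (58, 2): λ = (3·58² + 35)/(2·2) ≡ 15/4. 4⁻¹ ≡ 20 (mod 79), so λ ≡ 15·20 ≡ 63.
  x = λ² - 58 - 58 = 3969 - 116 ≡ 61; y = λ·(58 - 61) - 2 ≡ 46. → (61, 46)
8Q: (61, 46) + (58, 2). λ = (2 - 46)/(58 - 61) ≡ 35/76 mod 79. 76⁻¹ ≡ 26 (mod 79), so λ ≡ 41.
  x = λ² - 61 - 58 = 1681 - 119 ≡ 61; y = λ·(61 - 61) - 46 ≡ 33. → (61, 33)
9Q: (61, 33) + (58, 2). λ = (2 - 33)/(58 - 61) ≡ 48/76 mod 79. 76⁻¹ ≡ 26 (mod 79), so λ ≡ 63.
  x = λ² - 61 - 58 = 3969 - 119 ≡ 58; y = λ·(61 - 58) - 33 ≡ 77. → (58, 77)

(58, 77)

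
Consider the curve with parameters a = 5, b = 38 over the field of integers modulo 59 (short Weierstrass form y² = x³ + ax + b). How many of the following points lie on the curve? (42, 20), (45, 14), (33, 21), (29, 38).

1

(42, 20): 20² ≡ 46, rhs ≡ 55 → off.
(45, 14): 14² ≡ 19, rhs ≡ 56 → off.
(33, 21): 21² ≡ 28, rhs ≡ 32 → off.
(29, 38): 38² ≡ 28, rhs ≡ 28 → on.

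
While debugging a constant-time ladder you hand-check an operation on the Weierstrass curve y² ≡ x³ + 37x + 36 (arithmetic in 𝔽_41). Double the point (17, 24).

(28, 8)

tangent at (17, 24): λ = (3·17² + 37)/(2·24) ≡ 2/7. 7⁻¹ ≡ 6 (mod 41) since 7·6 = 42 ≡ 1, so λ ≡ 2·6 ≡ 12.
  x = λ² - 17 - 17 = 144 - 34 ≡ 28; y = λ·(17 - 28) - 24 ≡ 8. → (28, 8)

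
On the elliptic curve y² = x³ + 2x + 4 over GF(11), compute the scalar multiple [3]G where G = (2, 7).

(6, 10)

Repeated addition: build up to 3G.
2G: tangent at (2, 7): λ = (3·2² + 2)/(2·7) ≡ 3/3. 3⁻¹ ≡ 4 (mod 11), so λ ≡ 3·4 ≡ 1.
  x = λ² - 2 - 2 = 1 - 4 ≡ 8; y = λ·(2 - 8) - 7 ≡ 9. → (8, 9)
3G: (8, 9) + (2, 7). λ = (7 - 9)/(2 - 8) ≡ 9/5 mod 11. 5⁻¹ ≡ 9 (mod 11) since 5·9 = 45 ≡ 1, so λ ≡ 4.
  x = λ² - 8 - 2 = 16 - 10 ≡ 6; y = λ·(8 - 6) - 9 ≡ 10. → (6, 10)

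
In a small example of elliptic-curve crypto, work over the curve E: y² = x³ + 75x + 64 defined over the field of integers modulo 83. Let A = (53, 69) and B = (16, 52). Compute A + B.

(53, 69) + (16, 52). λ = (52 - 69)/(16 - 53) ≡ 66/46 mod 83. 46⁻¹ ≡ 74 (mod 83), so λ ≡ 70.
  x = λ² - 53 - 16 = 4900 - 69 ≡ 17; y = λ·(53 - 17) - 69 ≡ 44. → (17, 44)

(17, 44)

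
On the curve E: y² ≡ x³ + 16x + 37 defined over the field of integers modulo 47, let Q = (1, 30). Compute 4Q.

Repeated addition: build up to 4Q.
2Q: tangent at (1, 30): λ = (3·1² + 16)/(2·30) ≡ 19/13. 13⁻¹ ≡ 29 (mod 47) since 13·29 = 377 ≡ 1, so λ ≡ 19·29 ≡ 34.
  x = λ² - 1 - 1 = 1156 - 2 ≡ 26; y = λ·(1 - 26) - 30 ≡ 13. → (26, 13)
3Q: (26, 13) + (1, 30). λ = (30 - 13)/(1 - 26) ≡ 17/22 mod 47. 22⁻¹ ≡ 15 (mod 47), so λ ≡ 20.
  x = λ² - 26 - 1 = 400 - 27 ≡ 44; y = λ·(26 - 44) - 13 ≡ 3. → (44, 3)
4Q: (44, 3) + (1, 30). λ = (30 - 3)/(1 - 44) ≡ 27/4 mod 47. 4⁻¹ ≡ 12 (mod 47) since 4·12 = 48 ≡ 1, so λ ≡ 42.
  x = λ² - 44 - 1 = 1764 - 45 ≡ 27; y = λ·(44 - 27) - 3 ≡ 6. → (27, 6)

(27, 6)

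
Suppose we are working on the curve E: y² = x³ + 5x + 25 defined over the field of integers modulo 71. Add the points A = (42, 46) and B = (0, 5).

(44, 67)

(42, 46) + (0, 5). λ = (5 - 46)/(0 - 42) ≡ 30/29 mod 71. 29⁻¹ ≡ 49 (mod 71), so λ ≡ 50.
  x = λ² - 42 - 0 = 2500 - 42 ≡ 44; y = λ·(42 - 44) - 46 ≡ 67. → (44, 67)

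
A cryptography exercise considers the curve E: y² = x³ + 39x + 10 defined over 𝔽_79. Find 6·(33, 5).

Write Q = (33, 5).
Double-and-add on 6 = (110)₂. Start with Q = (33, 5) for the leading 1-bit.
double: tangent at (33, 5): λ = (3·33² + 39)/(2·5) ≡ 67/10. 10⁻¹ ≡ 8 (mod 79), so λ ≡ 67·8 ≡ 62.
  x = λ² - 33 - 33 = 3844 - 66 ≡ 65; y = λ·(33 - 65) - 5 ≡ 65. → (65, 65)
add Q: (65, 65) + (33, 5). λ = (5 - 65)/(33 - 65) ≡ 19/47 mod 79. 47⁻¹ ≡ 37 (mod 79) since 47·37 = 1739 ≡ 1, so λ ≡ 71.
  x = λ² - 65 - 33 = 5041 - 98 ≡ 45; y = λ·(65 - 45) - 65 ≡ 12. → (45, 12)
double: tangent at (45, 12): λ = (3·45² + 39)/(2·12) ≡ 31/24. 24⁻¹ ≡ 56 (mod 79), so λ ≡ 31·56 ≡ 77.
  x = λ² - 45 - 45 = 5929 - 90 ≡ 72; y = λ·(45 - 72) - 12 ≡ 42. → (72, 42)

(72, 42)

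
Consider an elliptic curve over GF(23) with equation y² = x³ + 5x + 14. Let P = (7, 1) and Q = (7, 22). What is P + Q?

The two points share x = 7 and their y-coordinates satisfy 1 + 22 ≡ 0 (mod 23), so they are inverses. Their sum is 𝒪.

O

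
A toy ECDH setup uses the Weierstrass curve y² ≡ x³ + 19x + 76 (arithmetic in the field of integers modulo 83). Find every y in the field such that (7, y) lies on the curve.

x³ + 19x + 76 = 552 ≡ 54 (mod 83).
54 is a non-residue mod 83; no y exists.

none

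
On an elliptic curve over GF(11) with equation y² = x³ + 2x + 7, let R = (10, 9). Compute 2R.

tangent at (10, 9): λ = (3·10² + 2)/(2·9) ≡ 5/7. 7⁻¹ ≡ 8 (mod 11), so λ ≡ 5·8 ≡ 7.
  x = λ² - 10 - 10 = 49 - 20 ≡ 7; y = λ·(10 - 7) - 9 ≡ 1. → (7, 1)

(7, 1)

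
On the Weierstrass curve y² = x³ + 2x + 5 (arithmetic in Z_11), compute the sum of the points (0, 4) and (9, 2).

(0, 4) + (9, 2). λ = (2 - 4)/(9 - 0) ≡ 9/9 mod 11. 9⁻¹ ≡ 5 (mod 11), so λ ≡ 1.
  x = λ² - 0 - 9 = 1 - 9 ≡ 3; y = λ·(0 - 3) - 4 ≡ 4. → (3, 4)

(3, 4)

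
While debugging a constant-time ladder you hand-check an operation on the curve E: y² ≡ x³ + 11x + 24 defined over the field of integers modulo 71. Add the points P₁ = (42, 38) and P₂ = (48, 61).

(45, 57)

(42, 38) + (48, 61). λ = (61 - 38)/(48 - 42) ≡ 23/6 mod 71. 6⁻¹ ≡ 12 (mod 71) since 6·12 = 72 ≡ 1, so λ ≡ 63.
  x = λ² - 42 - 48 = 3969 - 90 ≡ 45; y = λ·(42 - 45) - 38 ≡ 57. → (45, 57)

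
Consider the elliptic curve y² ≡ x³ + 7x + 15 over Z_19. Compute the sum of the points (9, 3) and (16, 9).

(18, 11)

(9, 3) + (16, 9). λ = (9 - 3)/(16 - 9) ≡ 6/7 mod 19. 7⁻¹ ≡ 11 (mod 19) since 7·11 = 77 ≡ 1, so λ ≡ 9.
  x = λ² - 9 - 16 = 81 - 25 ≡ 18; y = λ·(9 - 18) - 3 ≡ 11. → (18, 11)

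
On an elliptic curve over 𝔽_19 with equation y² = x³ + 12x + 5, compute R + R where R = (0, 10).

tangent at (0, 10): λ = (3·0² + 12)/(2·10) ≡ 12/1. 1⁻¹ ≡ 1 (mod 19), so λ ≡ 12·1 ≡ 12.
  x = λ² - 0 - 0 = 144 - 0 ≡ 11; y = λ·(0 - 11) - 10 ≡ 10. → (11, 10)

(11, 10)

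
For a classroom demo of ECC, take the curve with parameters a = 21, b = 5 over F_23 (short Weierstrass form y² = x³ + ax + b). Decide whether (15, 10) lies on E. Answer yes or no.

no

y² = 10² ≡ 8; x³ + 21x + 5 = 3695 ≡ 15 (mod 23). 8 ≠ 15.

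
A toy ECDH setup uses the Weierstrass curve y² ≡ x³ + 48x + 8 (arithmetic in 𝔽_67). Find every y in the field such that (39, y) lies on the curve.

none

x³ + 48x + 8 = 61199 ≡ 28 (mod 67).
28 is a non-residue mod 67; no y exists.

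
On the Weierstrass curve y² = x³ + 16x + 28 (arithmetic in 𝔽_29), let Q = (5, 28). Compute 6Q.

(5, 28)

Double-and-add on 6 = (110)₂. Start with Q = (5, 28) for the leading 1-bit.
double: tangent at (5, 28): λ = (3·5² + 16)/(2·28) ≡ 4/27. 27⁻¹ ≡ 14 (mod 29) since 27·14 = 378 ≡ 1, so λ ≡ 4·14 ≡ 27.
  x = λ² - 5 - 5 = 729 - 10 ≡ 23; y = λ·(5 - 23) - 28 ≡ 8. → (23, 8)
add Q: (23, 8) + (5, 28). λ = (28 - 8)/(5 - 23) ≡ 20/11 mod 29. 11⁻¹ ≡ 8 (mod 29) since 11·8 = 88 ≡ 1, so λ ≡ 15.
  x = λ² - 23 - 5 = 225 - 28 ≡ 23; y = λ·(23 - 23) - 8 ≡ 21. → (23, 21)
double: tangent at (23, 21): λ = (3·23² + 16)/(2·21) ≡ 8/13. 13⁻¹ ≡ 9 (mod 29), so λ ≡ 8·9 ≡ 14.
  x = λ² - 23 - 23 = 196 - 46 ≡ 5; y = λ·(23 - 5) - 21 ≡ 28. → (5, 28)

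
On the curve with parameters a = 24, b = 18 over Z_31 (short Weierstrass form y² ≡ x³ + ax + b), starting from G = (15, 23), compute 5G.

Double-and-add on 5 = (101)₂. Start with G = (15, 23) for the leading 1-bit.
double: tangent at (15, 23): λ = (3·15² + 24)/(2·23) ≡ 17/15. 15⁻¹ ≡ 29 (mod 31), so λ ≡ 17·29 ≡ 28.
  x = λ² - 15 - 15 = 784 - 30 ≡ 10; y = λ·(15 - 10) - 23 ≡ 24. → (10, 24)
double: tangent at (10, 24): λ = (3·10² + 24)/(2·24) ≡ 14/17. 17⁻¹ ≡ 11 (mod 31), so λ ≡ 14·11 ≡ 30.
  x = λ² - 10 - 10 = 900 - 20 ≡ 12; y = λ·(10 - 12) - 24 ≡ 9. → (12, 9)
add G: (12, 9) + (15, 23). λ = (23 - 9)/(15 - 12) ≡ 14/3 mod 31. 3⁻¹ ≡ 21 (mod 31), so λ ≡ 15.
  x = λ² - 12 - 15 = 225 - 27 ≡ 12; y = λ·(12 - 12) - 9 ≡ 22. → (12, 22)

(12, 22)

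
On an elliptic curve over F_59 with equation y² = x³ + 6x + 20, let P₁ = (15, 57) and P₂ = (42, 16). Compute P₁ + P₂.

(9, 6)

(15, 57) + (42, 16). λ = (16 - 57)/(42 - 15) ≡ 18/27 mod 59. 27⁻¹ ≡ 35 (mod 59) since 27·35 = 945 ≡ 1, so λ ≡ 40.
  x = λ² - 15 - 42 = 1600 - 57 ≡ 9; y = λ·(15 - 9) - 57 ≡ 6. → (9, 6)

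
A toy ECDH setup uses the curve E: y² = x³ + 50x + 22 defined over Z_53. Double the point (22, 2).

tangent at (22, 2): λ = (3·22² + 50)/(2·2) ≡ 18/4. 4⁻¹ ≡ 40 (mod 53) since 4·40 = 160 ≡ 1, so λ ≡ 18·40 ≡ 31.
  x = λ² - 22 - 22 = 961 - 44 ≡ 16; y = λ·(22 - 16) - 2 ≡ 25. → (16, 25)

(16, 25)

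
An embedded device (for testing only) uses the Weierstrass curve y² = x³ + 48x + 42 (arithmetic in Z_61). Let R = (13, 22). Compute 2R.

tangent at (13, 22): λ = (3·13² + 48)/(2·22) ≡ 6/44. 44⁻¹ ≡ 43 (mod 61), so λ ≡ 6·43 ≡ 14.
  x = λ² - 13 - 13 = 196 - 26 ≡ 48; y = λ·(13 - 48) - 22 ≡ 37. → (48, 37)

(48, 37)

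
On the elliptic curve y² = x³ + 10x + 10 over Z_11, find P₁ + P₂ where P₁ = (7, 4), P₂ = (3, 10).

(6, 0)

(7, 4) + (3, 10). λ = (10 - 4)/(3 - 7) ≡ 6/7 mod 11. 7⁻¹ ≡ 8 (mod 11), so λ ≡ 4.
  x = λ² - 7 - 3 = 16 - 10 ≡ 6; y = λ·(7 - 6) - 4 ≡ 0. → (6, 0)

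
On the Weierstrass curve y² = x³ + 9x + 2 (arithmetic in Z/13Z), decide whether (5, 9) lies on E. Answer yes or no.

y² = 9² ≡ 3; x³ + 9x + 2 = 172 ≡ 3 (mod 13). 3 = 3.

yes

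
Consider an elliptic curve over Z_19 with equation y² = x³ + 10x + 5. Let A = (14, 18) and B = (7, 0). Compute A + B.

(14, 18) + (7, 0). λ = (0 - 18)/(7 - 14) ≡ 1/12 mod 19. 12⁻¹ ≡ 8 (mod 19), so λ ≡ 8.
  x = λ² - 14 - 7 = 64 - 21 ≡ 5; y = λ·(14 - 5) - 18 ≡ 16. → (5, 16)

(5, 16)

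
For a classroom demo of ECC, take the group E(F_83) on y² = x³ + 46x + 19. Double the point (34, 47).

(40, 66)

tangent at (34, 47): λ = (3·34² + 46)/(2·47) ≡ 28/11. 11⁻¹ ≡ 68 (mod 83) since 11·68 = 748 ≡ 1, so λ ≡ 28·68 ≡ 78.
  x = λ² - 34 - 34 = 6084 - 68 ≡ 40; y = λ·(34 - 40) - 47 ≡ 66. → (40, 66)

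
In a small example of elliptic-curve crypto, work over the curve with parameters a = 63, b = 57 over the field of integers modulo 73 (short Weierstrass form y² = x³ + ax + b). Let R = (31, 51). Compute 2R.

(48, 42)

tangent at (31, 51): λ = (3·31² + 63)/(2·51) ≡ 26/29. 29⁻¹ ≡ 68 (mod 73), so λ ≡ 26·68 ≡ 16.
  x = λ² - 31 - 31 = 256 - 62 ≡ 48; y = λ·(31 - 48) - 51 ≡ 42. → (48, 42)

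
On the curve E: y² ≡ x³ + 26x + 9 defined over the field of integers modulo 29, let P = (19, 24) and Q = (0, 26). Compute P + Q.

(19, 24) + (0, 26). λ = (26 - 24)/(0 - 19) ≡ 2/10 mod 29. 10⁻¹ ≡ 3 (mod 29), so λ ≡ 6.
  x = λ² - 19 - 0 = 36 - 19 ≡ 17; y = λ·(19 - 17) - 24 ≡ 17. → (17, 17)

(17, 17)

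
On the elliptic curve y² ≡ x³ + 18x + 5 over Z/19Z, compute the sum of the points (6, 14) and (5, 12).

(12, 12)

(6, 14) + (5, 12). λ = (12 - 14)/(5 - 6) ≡ 17/18 mod 19. 18⁻¹ ≡ 18 (mod 19), so λ ≡ 2.
  x = λ² - 6 - 5 = 4 - 11 ≡ 12; y = λ·(6 - 12) - 14 ≡ 12. → (12, 12)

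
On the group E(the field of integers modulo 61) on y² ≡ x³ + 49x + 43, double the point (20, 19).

tangent at (20, 19): λ = (3·20² + 49)/(2·19) ≡ 29/38. 38⁻¹ ≡ 53 (mod 61), so λ ≡ 29·53 ≡ 12.
  x = λ² - 20 - 20 = 144 - 40 ≡ 43; y = λ·(20 - 43) - 19 ≡ 10. → (43, 10)

(43, 10)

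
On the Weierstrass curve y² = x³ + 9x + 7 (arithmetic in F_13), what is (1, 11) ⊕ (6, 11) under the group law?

(6, 2)

(1, 11) + (6, 11). λ = (11 - 11)/(6 - 1) ≡ 0/5 mod 13. 5⁻¹ ≡ 8 (mod 13), so λ ≡ 0.
  x = λ² - 1 - 6 = 0 - 7 ≡ 6; y = λ·(1 - 6) - 11 ≡ 2. → (6, 2)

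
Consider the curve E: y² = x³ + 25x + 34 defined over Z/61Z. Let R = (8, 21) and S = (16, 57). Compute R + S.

(42, 9)

(8, 21) + (16, 57). λ = (57 - 21)/(16 - 8) ≡ 36/8 mod 61. 8⁻¹ ≡ 23 (mod 61) since 8·23 = 184 ≡ 1, so λ ≡ 35.
  x = λ² - 8 - 16 = 1225 - 24 ≡ 42; y = λ·(8 - 42) - 21 ≡ 9. → (42, 9)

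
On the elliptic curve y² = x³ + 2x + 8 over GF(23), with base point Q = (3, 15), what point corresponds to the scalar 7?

Repeated addition: build up to 7Q.
2Q: tangent at (3, 15): λ = (3·3² + 2)/(2·15) ≡ 6/7. 7⁻¹ ≡ 10 (mod 23), so λ ≡ 6·10 ≡ 14.
  x = λ² - 3 - 3 = 196 - 6 ≡ 6; y = λ·(3 - 6) - 15 ≡ 12. → (6, 12)
3Q: (6, 12) + (3, 15). λ = (15 - 12)/(3 - 6) ≡ 3/20 mod 23. 20⁻¹ ≡ 15 (mod 23), so λ ≡ 22.
  x = λ² - 6 - 3 = 484 - 9 ≡ 15; y = λ·(6 - 15) - 12 ≡ 20. → (15, 20)
4Q: (15, 20) + (3, 15). λ = (15 - 20)/(3 - 15) ≡ 18/11 mod 23. 11⁻¹ ≡ 21 (mod 23) since 11·21 = 231 ≡ 1, so λ ≡ 10.
  x = λ² - 15 - 3 = 100 - 18 ≡ 13; y = λ·(15 - 13) - 20 ≡ 0. → (13, 0)
5Q: (13, 0) + (3, 15). λ = (15 - 0)/(3 - 13) ≡ 15/13 mod 23. 13⁻¹ ≡ 16 (mod 23) since 13·16 = 208 ≡ 1, so λ ≡ 10.
  x = λ² - 13 - 3 = 100 - 16 ≡ 15; y = λ·(13 - 15) - 0 ≡ 3. → (15, 3)
6Q: (15, 3) + (3, 15). λ = (15 - 3)/(3 - 15) ≡ 12/11 mod 23. 11⁻¹ ≡ 21 (mod 23) since 11·21 = 231 ≡ 1, so λ ≡ 22.
  x = λ² - 15 - 3 = 484 - 18 ≡ 6; y = λ·(15 - 6) - 3 ≡ 11. → (6, 11)
7Q: (6, 11) + (3, 15). λ = (15 - 11)/(3 - 6) ≡ 4/20 mod 23. 20⁻¹ ≡ 15 (mod 23) since 20·15 = 300 ≡ 1, so λ ≡ 14.
  x = λ² - 6 - 3 = 196 - 9 ≡ 3; y = λ·(6 - 3) - 11 ≡ 8. → (3, 8)

(3, 8)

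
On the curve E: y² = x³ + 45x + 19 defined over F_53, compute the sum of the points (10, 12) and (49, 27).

(10, 12) + (49, 27). λ = (27 - 12)/(49 - 10) ≡ 15/39 mod 53. 39⁻¹ ≡ 34 (mod 53), so λ ≡ 33.
  x = λ² - 10 - 49 = 1089 - 59 ≡ 23; y = λ·(10 - 23) - 12 ≡ 36. → (23, 36)

(23, 36)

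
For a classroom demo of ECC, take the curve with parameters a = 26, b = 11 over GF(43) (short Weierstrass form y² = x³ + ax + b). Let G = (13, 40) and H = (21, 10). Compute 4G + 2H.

(21, 10)

First 4G:
Repeated addition: build up to 4G.
2G: tangent at (13, 40): λ = (3·13² + 26)/(2·40) ≡ 17/37. 37⁻¹ ≡ 7 (mod 43) since 37·7 = 259 ≡ 1, so λ ≡ 17·7 ≡ 33.
  x = λ² - 13 - 13 = 1089 - 26 ≡ 31; y = λ·(13 - 31) - 40 ≡ 11. → (31, 11)
3G: (31, 11) + (13, 40). λ = (40 - 11)/(13 - 31) ≡ 29/25 mod 43. 25⁻¹ ≡ 31 (mod 43) since 25·31 = 775 ≡ 1, so λ ≡ 39.
  x = λ² - 31 - 13 = 1521 - 44 ≡ 15; y = λ·(31 - 15) - 11 ≡ 11. → (15, 11)
4G: (15, 11) + (13, 40). λ = (40 - 11)/(13 - 15) ≡ 29/41 mod 43. 41⁻¹ ≡ 21 (mod 43), so λ ≡ 7.
  x = λ² - 15 - 13 = 49 - 28 ≡ 21; y = λ·(15 - 21) - 11 ≡ 33. → (21, 33)
4G = (21, 33).
Next 2H:
Repeated addition: build up to 2H.
2H: tangent at (21, 10): λ = (3·21² + 26)/(2·10) ≡ 16/20. 20⁻¹ ≡ 28 (mod 43) since 20·28 = 560 ≡ 1, so λ ≡ 16·28 ≡ 18.
  x = λ² - 21 - 21 = 324 - 42 ≡ 24; y = λ·(21 - 24) - 10 ≡ 22. → (24, 22)
2H = (24, 22).
Finally 4G + 2H:
(21, 33) + (24, 22). λ = (22 - 33)/(24 - 21) ≡ 32/3 mod 43. 3⁻¹ ≡ 29 (mod 43) since 3·29 = 87 ≡ 1, so λ ≡ 25.
  x = λ² - 21 - 24 = 625 - 45 ≡ 21; y = λ·(21 - 21) - 33 ≡ 10. → (21, 10)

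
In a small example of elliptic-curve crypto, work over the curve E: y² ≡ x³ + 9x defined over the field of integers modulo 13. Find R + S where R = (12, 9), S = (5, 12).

(12, 9) + (5, 12). λ = (12 - 9)/(5 - 12) ≡ 3/6 mod 13. 6⁻¹ ≡ 11 (mod 13) since 6·11 = 66 ≡ 1, so λ ≡ 7.
  x = λ² - 12 - 5 = 49 - 17 ≡ 6; y = λ·(12 - 6) - 9 ≡ 7. → (6, 7)

(6, 7)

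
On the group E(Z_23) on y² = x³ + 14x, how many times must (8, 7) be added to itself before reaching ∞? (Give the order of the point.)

2P: tangent at (8, 7): λ = (3·8² + 14)/(2·7) ≡ 22/14. 14⁻¹ ≡ 5 (mod 23), so λ ≡ 22·5 ≡ 18.
  x = λ² - 8 - 8 = 324 - 16 ≡ 9; y = λ·(8 - 9) - 7 ≡ 21. → (9, 21)
3P: (9, 21) + (8, 7). λ = (7 - 21)/(8 - 9) ≡ 9/22 mod 23. 22⁻¹ ≡ 22 (mod 23), so λ ≡ 14.
  x = λ² - 9 - 8 = 196 - 17 ≡ 18; y = λ·(9 - 18) - 21 ≡ 14. → (18, 14)
4P: (18, 14) + (8, 7). λ = (7 - 14)/(8 - 18) ≡ 16/13 mod 23. 13⁻¹ ≡ 16 (mod 23), so λ ≡ 3.
  x = λ² - 18 - 8 = 9 - 26 ≡ 6; y = λ·(18 - 6) - 14 ≡ 22. → (6, 22)
5P: (6, 22) + (8, 7). λ = (7 - 22)/(8 - 6) ≡ 8/2 mod 23. 2⁻¹ ≡ 12 (mod 23), so λ ≡ 4.
  x = λ² - 6 - 8 = 16 - 14 ≡ 2; y = λ·(6 - 2) - 22 ≡ 17. → (2, 17)
6P: (2, 17) + (8, 7). λ = (7 - 17)/(8 - 2) ≡ 13/6 mod 23. 6⁻¹ ≡ 4 (mod 23) since 6·4 = 24 ≡ 1, so λ ≡ 6.
  x = λ² - 2 - 8 = 36 - 10 ≡ 3; y = λ·(2 - 3) - 17 ≡ 0. → (3, 0)
7P: (3, 0) + (8, 7). λ = (7 - 0)/(8 - 3) ≡ 7/5 mod 23. 5⁻¹ ≡ 14 (mod 23) since 5·14 = 70 ≡ 1, so λ ≡ 6.
  x = λ² - 3 - 8 = 36 - 11 ≡ 2; y = λ·(3 - 2) - 0 ≡ 6. → (2, 6)
8P: (2, 6) + (8, 7). λ = (7 - 6)/(8 - 2) ≡ 1/6 mod 23. 6⁻¹ ≡ 4 (mod 23), so λ ≡ 4.
  x = λ² - 2 - 8 = 16 - 10 ≡ 6; y = λ·(2 - 6) - 6 ≡ 1. → (6, 1)
9P: (6, 1) + (8, 7). λ = (7 - 1)/(8 - 6) ≡ 6/2 mod 23. 2⁻¹ ≡ 12 (mod 23), so λ ≡ 3.
  x = λ² - 6 - 8 = 9 - 14 ≡ 18; y = λ·(6 - 18) - 1 ≡ 9. → (18, 9)
10P: (18, 9) + (8, 7). λ = (7 - 9)/(8 - 18) ≡ 21/13 mod 23. 13⁻¹ ≡ 16 (mod 23), so λ ≡ 14.
  x = λ² - 18 - 8 = 196 - 26 ≡ 9; y = λ·(18 - 9) - 9 ≡ 2. → (9, 2)
11P: (9, 2) + (8, 7). λ = (7 - 2)/(8 - 9) ≡ 5/22 mod 23. 22⁻¹ ≡ 22 (mod 23), so λ ≡ 18.
  x = λ² - 9 - 8 = 324 - 17 ≡ 8; y = λ·(9 - 8) - 2 ≡ 16. → (8, 16)
12P: (8, 16) + (8, 7): same x and y₁ ≡ -y₂, so the sum is ∞.
12P = ∞, so the order is 12.

12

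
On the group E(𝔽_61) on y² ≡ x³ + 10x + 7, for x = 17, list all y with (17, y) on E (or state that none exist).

x³ + 10x + 7 = 5090 ≡ 27 (mod 61).
Square roots of 27 mod 61: 24 and 37 (since 24² = 576 ≡ 27).

24, 37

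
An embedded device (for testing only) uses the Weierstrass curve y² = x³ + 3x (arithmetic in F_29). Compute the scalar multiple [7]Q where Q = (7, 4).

Double-and-add on 7 = (111)₂. Start with Q = (7, 4) for the leading 1-bit.
double: tangent at (7, 4): λ = (3·7² + 3)/(2·4) ≡ 5/8. 8⁻¹ ≡ 11 (mod 29) since 8·11 = 88 ≡ 1, so λ ≡ 5·11 ≡ 26.
  x = λ² - 7 - 7 = 676 - 14 ≡ 24; y = λ·(7 - 24) - 4 ≡ 18. → (24, 18)
add Q: (24, 18) + (7, 4). λ = (4 - 18)/(7 - 24) ≡ 15/12 mod 29. 12⁻¹ ≡ 17 (mod 29), so λ ≡ 23.
  x = λ² - 24 - 7 = 529 - 31 ≡ 5; y = λ·(24 - 5) - 18 ≡ 13. → (5, 13)
double: tangent at (5, 13): λ = (3·5² + 3)/(2·13) ≡ 20/26. 26⁻¹ ≡ 19 (mod 29), so λ ≡ 20·19 ≡ 3.
  x = λ² - 5 - 5 = 9 - 10 ≡ 28; y = λ·(5 - 28) - 13 ≡ 5. → (28, 5)
add Q: (28, 5) + (7, 4). λ = (4 - 5)/(7 - 28) ≡ 28/8 mod 29. 8⁻¹ ≡ 11 (mod 29) since 8·11 = 88 ≡ 1, so λ ≡ 18.
  x = λ² - 28 - 7 = 324 - 35 ≡ 28; y = λ·(28 - 28) - 5 ≡ 24. → (28, 24)

(28, 24)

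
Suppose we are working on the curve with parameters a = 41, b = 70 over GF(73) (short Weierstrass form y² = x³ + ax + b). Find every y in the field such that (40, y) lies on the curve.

x³ + 41x + 70 = 65710 ≡ 10 (mod 73).
10 is a non-residue mod 73; no y exists.

none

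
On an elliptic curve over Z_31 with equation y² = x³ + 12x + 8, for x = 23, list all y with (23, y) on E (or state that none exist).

12, 19

x³ + 12x + 8 = 12451 ≡ 20 (mod 31).
Square roots of 20 mod 31: 12 and 19 (since 12² = 144 ≡ 20).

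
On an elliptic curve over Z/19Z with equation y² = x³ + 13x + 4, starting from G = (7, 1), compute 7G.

(7, 18)

Repeated addition: build up to 7G.
2G: tangent at (7, 1): λ = (3·7² + 13)/(2·1) ≡ 8/2. 2⁻¹ ≡ 10 (mod 19), so λ ≡ 8·10 ≡ 4.
  x = λ² - 7 - 7 = 16 - 14 ≡ 2; y = λ·(7 - 2) - 1 ≡ 0. → (2, 0)
3G: (2, 0) + (7, 1). λ = (1 - 0)/(7 - 2) ≡ 1/5 mod 19. 5⁻¹ ≡ 4 (mod 19) since 5·4 = 20 ≡ 1, so λ ≡ 4.
  x = λ² - 2 - 7 = 16 - 9 ≡ 7; y = λ·(2 - 7) - 0 ≡ 18. → (7, 18)
4G: (7, 18) + (7, 1): same x and y₁ ≡ -y₂, so the sum is O.
5G: O + (7, 1) = (7, 1) (identity).
6G: tangent at (7, 1): λ = (3·7² + 13)/(2·1) ≡ 8/2. 2⁻¹ ≡ 10 (mod 19), so λ ≡ 8·10 ≡ 4.
  x = λ² - 7 - 7 = 16 - 14 ≡ 2; y = λ·(7 - 2) - 1 ≡ 0. → (2, 0)
7G: (2, 0) + (7, 1). λ = (1 - 0)/(7 - 2) ≡ 1/5 mod 19. 5⁻¹ ≡ 4 (mod 19), so λ ≡ 4.
  x = λ² - 2 - 7 = 16 - 9 ≡ 7; y = λ·(2 - 7) - 0 ≡ 18. → (7, 18)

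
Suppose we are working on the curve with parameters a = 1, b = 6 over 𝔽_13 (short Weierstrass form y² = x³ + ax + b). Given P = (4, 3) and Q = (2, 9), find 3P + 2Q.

(11, 10)

First 3P:
Repeated addition: build up to 3P.
2P: tangent at (4, 3): λ = (3·4² + 1)/(2·3) ≡ 10/6. 6⁻¹ ≡ 11 (mod 13), so λ ≡ 10·11 ≡ 6.
  x = λ² - 4 - 4 = 36 - 8 ≡ 2; y = λ·(4 - 2) - 3 ≡ 9. → (2, 9)
3P: (2, 9) + (4, 3). λ = (3 - 9)/(4 - 2) ≡ 7/2 mod 13. 2⁻¹ ≡ 7 (mod 13), so λ ≡ 10.
  x = λ² - 2 - 4 = 100 - 6 ≡ 3; y = λ·(2 - 3) - 9 ≡ 7. → (3, 7)
3P = (3, 7).
Next 2Q:
Repeated addition: build up to 2Q.
2Q: tangent at (2, 9): λ = (3·2² + 1)/(2·9) ≡ 0/5. 5⁻¹ ≡ 8 (mod 13) since 5·8 = 40 ≡ 1, so λ ≡ 0·8 ≡ 0.
  x = λ² - 2 - 2 = 0 - 4 ≡ 9; y = λ·(2 - 9) - 9 ≡ 4. → (9, 4)
2Q = (9, 4).
Finally 3P + 2Q:
(3, 7) + (9, 4). λ = (4 - 7)/(9 - 3) ≡ 10/6 mod 13. 6⁻¹ ≡ 11 (mod 13), so λ ≡ 6.
  x = λ² - 3 - 9 = 36 - 12 ≡ 11; y = λ·(3 - 11) - 7 ≡ 10. → (11, 10)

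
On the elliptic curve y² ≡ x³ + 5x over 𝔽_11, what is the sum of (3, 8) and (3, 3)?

The two points share x = 3 and their y-coordinates satisfy 8 + 3 ≡ 0 (mod 11), so they are inverses. Their sum is the point at infinity.

O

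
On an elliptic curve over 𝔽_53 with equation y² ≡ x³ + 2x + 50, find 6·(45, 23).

Write Q = (45, 23).
Repeated addition: build up to 6Q.
2Q: tangent at (45, 23): λ = (3·45² + 2)/(2·23) ≡ 35/46. 46⁻¹ ≡ 15 (mod 53), so λ ≡ 35·15 ≡ 48.
  x = λ² - 45 - 45 = 2304 - 90 ≡ 41; y = λ·(45 - 41) - 23 ≡ 10. → (41, 10)
3Q: (41, 10) + (45, 23). λ = (23 - 10)/(45 - 41) ≡ 13/4 mod 53. 4⁻¹ ≡ 40 (mod 53) since 4·40 = 160 ≡ 1, so λ ≡ 43.
  x = λ² - 41 - 45 = 1849 - 86 ≡ 14; y = λ·(41 - 14) - 10 ≡ 38. → (14, 38)
4Q: (14, 38) + (45, 23). λ = (23 - 38)/(45 - 14) ≡ 38/31 mod 53. 31⁻¹ ≡ 12 (mod 53), so λ ≡ 32.
  x = λ² - 14 - 45 = 1024 - 59 ≡ 11; y = λ·(14 - 11) - 38 ≡ 5. → (11, 5)
5Q: (11, 5) + (45, 23). λ = (23 - 5)/(45 - 11) ≡ 18/34 mod 53. 34⁻¹ ≡ 39 (mod 53) since 34·39 = 1326 ≡ 1, so λ ≡ 13.
  x = λ² - 11 - 45 = 169 - 56 ≡ 7; y = λ·(11 - 7) - 5 ≡ 47. → (7, 47)
6Q: (7, 47) + (45, 23). λ = (23 - 47)/(45 - 7) ≡ 29/38 mod 53. 38⁻¹ ≡ 7 (mod 53), so λ ≡ 44.
  x = λ² - 7 - 45 = 1936 - 52 ≡ 29; y = λ·(7 - 29) - 47 ≡ 45. → (29, 45)

(29, 45)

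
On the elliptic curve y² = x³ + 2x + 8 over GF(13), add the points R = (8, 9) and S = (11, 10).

(8, 9) + (11, 10). λ = (10 - 9)/(11 - 8) ≡ 1/3 mod 13. 3⁻¹ ≡ 9 (mod 13), so λ ≡ 9.
  x = λ² - 8 - 11 = 81 - 19 ≡ 10; y = λ·(8 - 10) - 9 ≡ 12. → (10, 12)

(10, 12)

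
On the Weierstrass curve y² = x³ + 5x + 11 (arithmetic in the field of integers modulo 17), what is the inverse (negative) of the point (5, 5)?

-(5, 5) = (5, -5 mod 17) = (5, 12).

(5, 12)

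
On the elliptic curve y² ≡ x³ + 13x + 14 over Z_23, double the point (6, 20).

(12, 9)

tangent at (6, 20): λ = (3·6² + 13)/(2·20) ≡ 6/17. 17⁻¹ ≡ 19 (mod 23), so λ ≡ 6·19 ≡ 22.
  x = λ² - 6 - 6 = 484 - 12 ≡ 12; y = λ·(6 - 12) - 20 ≡ 9. → (12, 9)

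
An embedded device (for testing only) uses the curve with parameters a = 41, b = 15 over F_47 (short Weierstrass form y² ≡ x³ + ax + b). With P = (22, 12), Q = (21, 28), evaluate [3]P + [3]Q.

(29, 42)

First 3P:
Repeated addition: build up to 3P.
2P: tangent at (22, 12): λ = (3·22² + 41)/(2·12) ≡ 36/24. 24⁻¹ ≡ 2 (mod 47), so λ ≡ 36·2 ≡ 25.
  x = λ² - 22 - 22 = 625 - 44 ≡ 17; y = λ·(22 - 17) - 12 ≡ 19. → (17, 19)
3P: (17, 19) + (22, 12). λ = (12 - 19)/(22 - 17) ≡ 40/5 mod 47. 5⁻¹ ≡ 19 (mod 47), so λ ≡ 8.
  x = λ² - 17 - 22 = 64 - 39 ≡ 25; y = λ·(17 - 25) - 19 ≡ 11. → (25, 11)
3P = (25, 11).
Next 3Q:
Repeated addition: build up to 3Q.
2Q: tangent at (21, 28): λ = (3·21² + 41)/(2·28) ≡ 1/9. 9⁻¹ ≡ 21 (mod 47), so λ ≡ 1·21 ≡ 21.
  x = λ² - 21 - 21 = 441 - 42 ≡ 23; y = λ·(21 - 23) - 28 ≡ 24. → (23, 24)
3Q: (23, 24) + (21, 28). λ = (28 - 24)/(21 - 23) ≡ 4/45 mod 47. 45⁻¹ ≡ 23 (mod 47), so λ ≡ 45.
  x = λ² - 23 - 21 = 2025 - 44 ≡ 7; y = λ·(23 - 7) - 24 ≡ 38. → (7, 38)
3Q = (7, 38).
Finally 3P + 3Q:
(25, 11) + (7, 38). λ = (38 - 11)/(7 - 25) ≡ 27/29 mod 47. 29⁻¹ ≡ 13 (mod 47), so λ ≡ 22.
  x = λ² - 25 - 7 = 484 - 32 ≡ 29; y = λ·(25 - 29) - 11 ≡ 42. → (29, 42)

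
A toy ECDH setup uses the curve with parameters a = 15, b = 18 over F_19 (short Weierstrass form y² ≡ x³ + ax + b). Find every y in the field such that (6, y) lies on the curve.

1, 18

x³ + 15x + 18 = 324 ≡ 1 (mod 19).
Square roots of 1 mod 19: 1 and 18 (since 1² = 1 ≡ 1).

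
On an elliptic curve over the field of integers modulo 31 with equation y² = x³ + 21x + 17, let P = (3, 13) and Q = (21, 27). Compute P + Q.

(3, 13) + (21, 27). λ = (27 - 13)/(21 - 3) ≡ 14/18 mod 31. 18⁻¹ ≡ 19 (mod 31), so λ ≡ 18.
  x = λ² - 3 - 21 = 324 - 24 ≡ 21; y = λ·(3 - 21) - 13 ≡ 4. → (21, 4)

(21, 4)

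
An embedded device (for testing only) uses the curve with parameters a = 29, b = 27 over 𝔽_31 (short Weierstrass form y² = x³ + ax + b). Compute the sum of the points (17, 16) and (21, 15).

(17, 16) + (21, 15). λ = (15 - 16)/(21 - 17) ≡ 30/4 mod 31. 4⁻¹ ≡ 8 (mod 31), so λ ≡ 23.
  x = λ² - 17 - 21 = 529 - 38 ≡ 26; y = λ·(17 - 26) - 16 ≡ 25. → (26, 25)

(26, 25)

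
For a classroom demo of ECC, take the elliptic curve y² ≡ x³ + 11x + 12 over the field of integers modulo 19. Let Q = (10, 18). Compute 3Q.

Repeated addition: build up to 3Q.
2Q: tangent at (10, 18): λ = (3·10² + 11)/(2·18) ≡ 7/17. 17⁻¹ ≡ 9 (mod 19), so λ ≡ 7·9 ≡ 6.
  x = λ² - 10 - 10 = 36 - 20 ≡ 16; y = λ·(10 - 16) - 18 ≡ 3. → (16, 3)
3Q: (16, 3) + (10, 18). λ = (18 - 3)/(10 - 16) ≡ 15/13 mod 19. 13⁻¹ ≡ 3 (mod 19) since 13·3 = 39 ≡ 1, so λ ≡ 7.
  x = λ² - 16 - 10 = 49 - 26 ≡ 4; y = λ·(16 - 4) - 3 ≡ 5. → (4, 5)

(4, 5)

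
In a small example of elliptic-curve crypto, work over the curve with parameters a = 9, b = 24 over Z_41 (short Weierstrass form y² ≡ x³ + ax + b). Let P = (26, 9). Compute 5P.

(36, 31)

Repeated addition: build up to 5P.
2P: tangent at (26, 9): λ = (3·26² + 9)/(2·9) ≡ 28/18. 18⁻¹ ≡ 16 (mod 41), so λ ≡ 28·16 ≡ 38.
  x = λ² - 26 - 26 = 1444 - 52 ≡ 39; y = λ·(26 - 39) - 9 ≡ 30. → (39, 30)
3P: (39, 30) + (26, 9). λ = (9 - 30)/(26 - 39) ≡ 20/28 mod 41. 28⁻¹ ≡ 22 (mod 41), so λ ≡ 30.
  x = λ² - 39 - 26 = 900 - 65 ≡ 15; y = λ·(39 - 15) - 30 ≡ 34. → (15, 34)
4P: (15, 34) + (26, 9). λ = (9 - 34)/(26 - 15) ≡ 16/11 mod 41. 11⁻¹ ≡ 15 (mod 41), so λ ≡ 35.
  x = λ² - 15 - 26 = 1225 - 41 ≡ 36; y = λ·(15 - 36) - 34 ≡ 10. → (36, 10)
5P: (36, 10) + (26, 9). λ = (9 - 10)/(26 - 36) ≡ 40/31 mod 41. 31⁻¹ ≡ 4 (mod 41) since 31·4 = 124 ≡ 1, so λ ≡ 37.
  x = λ² - 36 - 26 = 1369 - 62 ≡ 36; y = λ·(36 - 36) - 10 ≡ 31. → (36, 31)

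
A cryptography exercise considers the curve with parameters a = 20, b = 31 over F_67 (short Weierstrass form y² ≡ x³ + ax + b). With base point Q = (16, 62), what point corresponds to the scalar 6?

(24, 59)

Double-and-add on 6 = (110)₂. Start with Q = (16, 62) for the leading 1-bit.
double: tangent at (16, 62): λ = (3·16² + 20)/(2·62) ≡ 51/57. 57⁻¹ ≡ 20 (mod 67), so λ ≡ 51·20 ≡ 15.
  x = λ² - 16 - 16 = 225 - 32 ≡ 59; y = λ·(16 - 59) - 62 ≡ 30. → (59, 30)
add Q: (59, 30) + (16, 62). λ = (62 - 30)/(16 - 59) ≡ 32/24 mod 67. 24⁻¹ ≡ 14 (mod 67) since 24·14 = 336 ≡ 1, so λ ≡ 46.
  x = λ² - 59 - 16 = 2116 - 75 ≡ 31; y = λ·(59 - 31) - 30 ≡ 52. → (31, 52)
double: tangent at (31, 52): λ = (3·31² + 20)/(2·52) ≡ 22/37. 37⁻¹ ≡ 29 (mod 67) since 37·29 = 1073 ≡ 1, so λ ≡ 22·29 ≡ 35.
  x = λ² - 31 - 31 = 1225 - 62 ≡ 24; y = λ·(31 - 24) - 52 ≡ 59. → (24, 59)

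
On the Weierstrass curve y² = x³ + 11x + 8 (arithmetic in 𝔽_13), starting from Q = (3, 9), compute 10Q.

Repeated addition: build up to 10Q.
2Q: tangent at (3, 9): λ = (3·3² + 11)/(2·9) ≡ 12/5. 5⁻¹ ≡ 8 (mod 13) since 5·8 = 40 ≡ 1, so λ ≡ 12·8 ≡ 5.
  x = λ² - 3 - 3 = 25 - 6 ≡ 6; y = λ·(3 - 6) - 9 ≡ 2. → (6, 2)
3Q: (6, 2) + (3, 9). λ = (9 - 2)/(3 - 6) ≡ 7/10 mod 13. 10⁻¹ ≡ 4 (mod 13) since 10·4 = 40 ≡ 1, so λ ≡ 2.
  x = λ² - 6 - 3 = 4 - 9 ≡ 8; y = λ·(6 - 8) - 2 ≡ 7. → (8, 7)
4Q: (8, 7) + (3, 9). λ = (9 - 7)/(3 - 8) ≡ 2/8 mod 13. 8⁻¹ ≡ 5 (mod 13), so λ ≡ 10.
  x = λ² - 8 - 3 = 100 - 11 ≡ 11; y = λ·(8 - 11) - 7 ≡ 2. → (11, 2)
5Q: (11, 2) + (3, 9). λ = (9 - 2)/(3 - 11) ≡ 7/5 mod 13. 5⁻¹ ≡ 8 (mod 13), so λ ≡ 4.
  x = λ² - 11 - 3 = 16 - 14 ≡ 2; y = λ·(11 - 2) - 2 ≡ 8. → (2, 8)
6Q: (2, 8) + (3, 9). λ = (9 - 8)/(3 - 2) ≡ 1/1 mod 13. 1⁻¹ ≡ 1 (mod 13) since 1·1 = 1 ≡ 1, so λ ≡ 1.
  x = λ² - 2 - 3 = 1 - 5 ≡ 9; y = λ·(2 - 9) - 8 ≡ 11. → (9, 11)
7Q: (9, 11) + (3, 9). λ = (9 - 11)/(3 - 9) ≡ 11/7 mod 13. 7⁻¹ ≡ 2 (mod 13), so λ ≡ 9.
  x = λ² - 9 - 3 = 81 - 12 ≡ 4; y = λ·(9 - 4) - 11 ≡ 8. → (4, 8)
8Q: (4, 8) + (3, 9). λ = (9 - 8)/(3 - 4) ≡ 1/12 mod 13. 12⁻¹ ≡ 12 (mod 13), so λ ≡ 12.
  x = λ² - 4 - 3 = 144 - 7 ≡ 7; y = λ·(4 - 7) - 8 ≡ 8. → (7, 8)
9Q: (7, 8) + (3, 9). λ = (9 - 8)/(3 - 7) ≡ 1/9 mod 13. 9⁻¹ ≡ 3 (mod 13) since 9·3 = 27 ≡ 1, so λ ≡ 3.
  x = λ² - 7 - 3 = 9 - 10 ≡ 12; y = λ·(7 - 12) - 8 ≡ 3. → (12, 3)
10Q: (12, 3) + (3, 9). λ = (9 - 3)/(3 - 12) ≡ 6/4 mod 13. 4⁻¹ ≡ 10 (mod 13), so λ ≡ 8.
  x = λ² - 12 - 3 = 64 - 15 ≡ 10; y = λ·(12 - 10) - 3 ≡ 0. → (10, 0)

(10, 0)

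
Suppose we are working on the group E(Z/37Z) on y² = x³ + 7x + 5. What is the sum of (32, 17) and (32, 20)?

O

The two points share x = 32 and their y-coordinates satisfy 17 + 20 ≡ 0 (mod 37), so they are inverses. Their sum is O.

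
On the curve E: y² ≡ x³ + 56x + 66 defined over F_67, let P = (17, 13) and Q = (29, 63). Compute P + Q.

(17, 13) + (29, 63). λ = (63 - 13)/(29 - 17) ≡ 50/12 mod 67. 12⁻¹ ≡ 28 (mod 67), so λ ≡ 60.
  x = λ² - 17 - 29 = 3600 - 46 ≡ 3; y = λ·(17 - 3) - 13 ≡ 23. → (3, 23)

(3, 23)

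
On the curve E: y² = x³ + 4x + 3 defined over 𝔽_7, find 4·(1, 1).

(5, 1)

Write G = (1, 1).
Double-and-add on 4 = (100)₂. Start with G = (1, 1) for the leading 1-bit.
double: tangent at (1, 1): λ = (3·1² + 4)/(2·1) ≡ 0/2. 2⁻¹ ≡ 4 (mod 7), so λ ≡ 0·4 ≡ 0.
  x = λ² - 1 - 1 = 0 - 2 ≡ 5; y = λ·(1 - 5) - 1 ≡ 6. → (5, 6)
double: tangent at (5, 6): λ = (3·5² + 4)/(2·6) ≡ 2/5. 5⁻¹ ≡ 3 (mod 7) since 5·3 = 15 ≡ 1, so λ ≡ 2·3 ≡ 6.
  x = λ² - 5 - 5 = 36 - 10 ≡ 5; y = λ·(5 - 5) - 6 ≡ 1. → (5, 1)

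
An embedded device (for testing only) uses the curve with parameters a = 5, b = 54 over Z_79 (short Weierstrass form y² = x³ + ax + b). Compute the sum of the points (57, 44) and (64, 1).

(57, 44) + (64, 1). λ = (1 - 44)/(64 - 57) ≡ 36/7 mod 79. 7⁻¹ ≡ 34 (mod 79) since 7·34 = 238 ≡ 1, so λ ≡ 39.
  x = λ² - 57 - 64 = 1521 - 121 ≡ 57; y = λ·(57 - 57) - 44 ≡ 35. → (57, 35)

(57, 35)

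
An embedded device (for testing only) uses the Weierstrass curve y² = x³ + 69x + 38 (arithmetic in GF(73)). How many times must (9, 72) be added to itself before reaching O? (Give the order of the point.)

3

2P: tangent at (9, 72): λ = (3·9² + 69)/(2·72) ≡ 20/71. 71⁻¹ ≡ 36 (mod 73) since 71·36 = 2556 ≡ 1, so λ ≡ 20·36 ≡ 63.
  x = λ² - 9 - 9 = 3969 - 18 ≡ 9; y = λ·(9 - 9) - 72 ≡ 1. → (9, 1)
3P: (9, 1) + (9, 72): same x and y₁ ≡ -y₂, so the sum is O.
3P = O, so the order is 3.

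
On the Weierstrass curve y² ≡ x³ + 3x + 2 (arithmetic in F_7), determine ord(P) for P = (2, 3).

2P: tangent at (2, 3): λ = (3·2² + 3)/(2·3) ≡ 1/6. 6⁻¹ ≡ 6 (mod 7), so λ ≡ 1·6 ≡ 6.
  x = λ² - 2 - 2 = 36 - 4 ≡ 4; y = λ·(2 - 4) - 3 ≡ 6. → (4, 6)
3P: (4, 6) + (2, 3). λ = (3 - 6)/(2 - 4) ≡ 4/5 mod 7. 5⁻¹ ≡ 3 (mod 7) since 5·3 = 15 ≡ 1, so λ ≡ 5.
  x = λ² - 4 - 2 = 25 - 6 ≡ 5; y = λ·(4 - 5) - 6 ≡ 3. → (5, 3)
4P: (5, 3) + (2, 3). λ = (3 - 3)/(2 - 5) ≡ 0/4 mod 7. 4⁻¹ ≡ 2 (mod 7) since 4·2 = 8 ≡ 1, so λ ≡ 0.
  x = λ² - 5 - 2 = 0 - 7 ≡ 0; y = λ·(5 - 0) - 3 ≡ 4. → (0, 4)
5P: (0, 4) + (2, 3). λ = (3 - 4)/(2 - 0) ≡ 6/2 mod 7. 2⁻¹ ≡ 4 (mod 7) since 2·4 = 8 ≡ 1, so λ ≡ 3.
  x = λ² - 0 - 2 = 9 - 2 ≡ 0; y = λ·(0 - 0) - 4 ≡ 3. → (0, 3)
6P: (0, 3) + (2, 3). λ = (3 - 3)/(2 - 0) ≡ 0/2 mod 7. 2⁻¹ ≡ 4 (mod 7), so λ ≡ 0.
  x = λ² - 0 - 2 = 0 - 2 ≡ 5; y = λ·(0 - 5) - 3 ≡ 4. → (5, 4)
7P: (5, 4) + (2, 3). λ = (3 - 4)/(2 - 5) ≡ 6/4 mod 7. 4⁻¹ ≡ 2 (mod 7) since 4·2 = 8 ≡ 1, so λ ≡ 5.
  x = λ² - 5 - 2 = 25 - 7 ≡ 4; y = λ·(5 - 4) - 4 ≡ 1. → (4, 1)
8P: (4, 1) + (2, 3). λ = (3 - 1)/(2 - 4) ≡ 2/5 mod 7. 5⁻¹ ≡ 3 (mod 7), so λ ≡ 6.
  x = λ² - 4 - 2 = 36 - 6 ≡ 2; y = λ·(4 - 2) - 1 ≡ 4. → (2, 4)
9P: (2, 4) + (2, 3): same x and y₁ ≡ -y₂, so the sum is ∞.
9P = ∞, so the order is 9.

9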